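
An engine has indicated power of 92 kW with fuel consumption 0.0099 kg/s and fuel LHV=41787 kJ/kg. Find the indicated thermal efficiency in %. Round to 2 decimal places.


eta_ith = (IP / (mf * LHV)) * 100
Denominator = 0.0099 * 41787 = 413.6913 kW
eta_ith = (92 / 413.6913) * 100 = 22.24%


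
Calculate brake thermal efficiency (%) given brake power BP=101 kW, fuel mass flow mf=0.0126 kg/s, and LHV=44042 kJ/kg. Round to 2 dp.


eta_BTE = (BP / (mf * LHV)) * 100
Denominator = 0.0126 * 44042 = 554.9292 kW
eta_BTE = (101 / 554.9292) * 100 = 18.20%


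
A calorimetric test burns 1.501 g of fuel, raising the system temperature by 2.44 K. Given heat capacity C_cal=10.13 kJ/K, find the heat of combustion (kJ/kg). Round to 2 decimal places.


Hc = C_cal * delta_T / m_fuel
Q_released = 10.13 * 2.44 = 24.7172 kJ
m_fuel = 1.501 g = 1.501/1000 kg = 0.001501 kg
Hc = 24.7172 / 0.001501 = 16467.16 kJ/kg


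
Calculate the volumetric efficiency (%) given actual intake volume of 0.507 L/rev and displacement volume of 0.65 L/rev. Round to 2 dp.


eta_v = (V_actual / V_disp) * 100
Ratio = 0.507 / 0.65 = 0.7800
eta_v = 0.7800 * 100 = 78.00%


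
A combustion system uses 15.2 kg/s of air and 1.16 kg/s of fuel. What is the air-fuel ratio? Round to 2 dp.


AFR = m_air / m_fuel
AFR = 15.2 / 1.16 = 13.10


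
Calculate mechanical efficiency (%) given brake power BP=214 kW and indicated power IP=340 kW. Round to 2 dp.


eta_mech = (BP / IP) * 100
Ratio = 214 / 340 = 0.6294
eta_mech = 0.6294 * 100 = 62.94%


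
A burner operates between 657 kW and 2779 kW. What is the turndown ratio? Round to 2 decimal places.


TDR = Q_max / Q_min
TDR = 2779 / 657 = 4.23


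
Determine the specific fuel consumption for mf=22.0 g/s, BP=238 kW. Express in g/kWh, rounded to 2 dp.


SFC = (mf / BP) * 3600
Rate = 22.0 / 238 = 0.092437 g/(s*kW)
SFC = 0.092437 * 3600 = 332.77 g/kWh


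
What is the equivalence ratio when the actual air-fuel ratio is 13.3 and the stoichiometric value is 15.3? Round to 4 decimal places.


phi = AFR_stoich / AFR_actual
phi = 15.3 / 13.3 = 1.1504


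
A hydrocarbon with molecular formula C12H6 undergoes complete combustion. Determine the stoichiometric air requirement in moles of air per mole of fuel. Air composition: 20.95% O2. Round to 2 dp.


Balanced combustion: C12H6 + 13.5 O2 -> 12 CO2 + 3 H2O
O2 needed = C + H/4 = 12 + 6/4 = 13.50 moles
Air moles = O2 / 0.2095 = 13.50 / 0.2095 = 64.44 moles air


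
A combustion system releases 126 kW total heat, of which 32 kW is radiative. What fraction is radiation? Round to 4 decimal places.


f_rad = Q_rad / Q_total
f_rad = 32 / 126 = 0.2540


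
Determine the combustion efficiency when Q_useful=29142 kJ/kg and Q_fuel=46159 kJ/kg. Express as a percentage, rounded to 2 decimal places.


Efficiency = (Q_useful / Q_fuel) * 100
Efficiency = (29142 / 46159) * 100
Efficiency = 0.6313 * 100 = 63.13%


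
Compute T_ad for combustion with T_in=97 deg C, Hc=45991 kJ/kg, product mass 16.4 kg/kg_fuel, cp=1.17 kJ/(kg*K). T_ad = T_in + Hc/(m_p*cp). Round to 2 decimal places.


T_ad = T_in + Hc / (m_p * cp)
Denominator = 16.4 * 1.17 = 19.1880
Temperature rise = 45991 / 19.1880 = 2396.86 K
T_ad = 97 + 2396.86 = 2493.86 deg C


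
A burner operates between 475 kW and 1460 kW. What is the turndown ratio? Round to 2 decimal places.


TDR = Q_max / Q_min
TDR = 1460 / 475 = 3.07


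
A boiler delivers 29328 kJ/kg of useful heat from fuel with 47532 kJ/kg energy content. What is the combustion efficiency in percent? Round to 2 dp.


Efficiency = (Q_useful / Q_fuel) * 100
Efficiency = (29328 / 47532) * 100
Efficiency = 0.6170 * 100 = 61.70%


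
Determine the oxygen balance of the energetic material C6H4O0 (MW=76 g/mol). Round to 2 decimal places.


OB = -1600 * (2C + H/2 - O) / MW
Inner = 2*6 + 4/2 - 0 = 14.00
OB = -1600 * 14.00 / 76 = -294.74%


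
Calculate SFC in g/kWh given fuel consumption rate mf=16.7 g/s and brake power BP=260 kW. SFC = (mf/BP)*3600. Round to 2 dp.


SFC = (mf / BP) * 3600
Rate = 16.7 / 260 = 0.064231 g/(s*kW)
SFC = 0.064231 * 3600 = 231.23 g/kWh


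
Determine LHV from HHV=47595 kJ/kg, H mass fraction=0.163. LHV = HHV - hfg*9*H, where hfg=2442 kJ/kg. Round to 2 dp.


LHV = HHV - hfg * 9 * H
Water correction = 2442 * 9 * 0.163 = 3582.414 kJ/kg
LHV = 47595 - 3582.414 = 44012.59 kJ/kg


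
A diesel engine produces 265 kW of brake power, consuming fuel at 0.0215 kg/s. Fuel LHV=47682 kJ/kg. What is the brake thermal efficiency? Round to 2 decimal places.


eta_BTE = (BP / (mf * LHV)) * 100
Denominator = 0.0215 * 47682 = 1025.1630 kW
eta_BTE = (265 / 1025.1630) * 100 = 25.85%


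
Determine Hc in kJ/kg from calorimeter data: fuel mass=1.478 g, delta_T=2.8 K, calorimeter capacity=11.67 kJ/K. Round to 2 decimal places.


Hc = C_cal * delta_T / m_fuel
Q_released = 11.67 * 2.8 = 32.6760 kJ
m_fuel = 1.478 g = 1.478/1000 kg = 0.001478 kg
Hc = 32.6760 / 0.001478 = 22108.25 kJ/kg


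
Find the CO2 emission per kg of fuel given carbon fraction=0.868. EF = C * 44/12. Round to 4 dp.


EF = C_frac * (M_CO2 / M_C)
EF = 0.868 * (44/12)
EF = 0.868 * 3.666667 = 3.1827 kg_CO2/kg_fuel


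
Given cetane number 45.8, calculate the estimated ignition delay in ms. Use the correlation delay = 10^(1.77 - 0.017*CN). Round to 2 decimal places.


delay = 10^(1.77 - 0.017*CN)
Exponent = 1.77 - 0.017*45.8 = 0.9914
delay = 10^0.9914 = 9.80 ms


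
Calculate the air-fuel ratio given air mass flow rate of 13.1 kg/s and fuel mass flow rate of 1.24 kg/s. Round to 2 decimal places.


AFR = m_air / m_fuel
AFR = 13.1 / 1.24 = 10.56


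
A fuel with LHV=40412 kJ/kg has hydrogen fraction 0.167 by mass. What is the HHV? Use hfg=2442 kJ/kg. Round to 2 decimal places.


HHV = LHV + hfg * 9 * H
Water addition = 2442 * 9 * 0.167 = 3670.326 kJ/kg
HHV = 40412 + 3670.326 = 44082.33 kJ/kg


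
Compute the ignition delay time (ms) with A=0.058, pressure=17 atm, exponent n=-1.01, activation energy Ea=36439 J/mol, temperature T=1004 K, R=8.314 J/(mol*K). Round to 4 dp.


tau = A * P^n * exp(Ea/(R*T))
P^n = 17^(-1.01) = 0.05718032
Ea/(R*T) = 36439/(8.314*1004) = 4.365387
exp(Ea/(R*T)) = 78.679816
tau = 0.058 * 0.05718032 * 78.679816 = 0.2609 ms


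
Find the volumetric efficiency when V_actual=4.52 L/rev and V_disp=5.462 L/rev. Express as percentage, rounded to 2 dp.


eta_v = (V_actual / V_disp) * 100
Ratio = 4.52 / 5.462 = 0.8275
eta_v = 0.8275 * 100 = 82.75%


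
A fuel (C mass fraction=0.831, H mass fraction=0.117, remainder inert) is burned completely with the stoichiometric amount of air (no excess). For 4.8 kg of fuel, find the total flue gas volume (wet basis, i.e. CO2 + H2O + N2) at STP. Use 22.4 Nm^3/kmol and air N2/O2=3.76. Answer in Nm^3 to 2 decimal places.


Per kg fuel: CO2 = (C/12 kmol)*22.4 = (0.831/12)*22.4 = 1.55120 Nm^3
Per kg fuel: H2O = (H/2 kmol)*22.4 = (0.117/2)*22.4 = 1.31040 Nm^3
O2 needed per kg fuel = C/12 + H/4 = 0.831/12 + 0.117/4 = 0.09850000 kmol
Per kg fuel: N2 = O2*3.76*22.4 = 0.09850000*3.76*22.4 = 8.29606 Nm^3
Total per kg = 1.55120 + 1.31040 + 8.29606 = 11.15766 Nm^3
Total = 11.15766 * 4.8 = 53.56 Nm^3


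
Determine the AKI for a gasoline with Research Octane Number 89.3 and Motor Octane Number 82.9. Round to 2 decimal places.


AKI = (RON + MON) / 2
AKI = (89.3 + 82.9) / 2
AKI = 172.2 / 2 = 86.10


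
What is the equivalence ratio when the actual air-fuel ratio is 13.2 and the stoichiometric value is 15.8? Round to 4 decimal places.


phi = AFR_stoich / AFR_actual
phi = 15.8 / 13.2 = 1.1970


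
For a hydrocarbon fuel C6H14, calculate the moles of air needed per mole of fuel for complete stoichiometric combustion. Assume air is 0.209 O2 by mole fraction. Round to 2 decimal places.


Balanced combustion: C6H14 + 9.5 O2 -> 6 CO2 + 7 H2O
O2 needed = C + H/4 = 6 + 14/4 = 9.50 moles
Air moles = O2 / 0.209 = 9.50 / 0.209 = 45.45 moles air


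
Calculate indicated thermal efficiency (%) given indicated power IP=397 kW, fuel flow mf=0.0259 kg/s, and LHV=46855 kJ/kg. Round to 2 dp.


eta_ith = (IP / (mf * LHV)) * 100
Denominator = 0.0259 * 46855 = 1213.5445 kW
eta_ith = (397 / 1213.5445) * 100 = 32.71%


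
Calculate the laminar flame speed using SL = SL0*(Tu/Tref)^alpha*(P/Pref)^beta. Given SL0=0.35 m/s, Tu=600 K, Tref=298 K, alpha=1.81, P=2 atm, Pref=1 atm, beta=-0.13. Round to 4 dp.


SL = SL0 * (Tu/Tref)^alpha * (P/Pref)^beta
T ratio = 600/298 = 2.01342282
(T ratio)^alpha = 2.01342282^1.81 = 3.549133
(P/Pref)^beta = 2^(-0.13) = 0.913831
SL = 0.35 * 3.549133 * 0.913831 = 1.1352 m/s


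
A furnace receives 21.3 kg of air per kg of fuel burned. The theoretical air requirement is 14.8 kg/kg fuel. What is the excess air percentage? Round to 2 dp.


Excess air = actual - stoichiometric = 21.3 - 14.8 = 6.50 kg/kg fuel
Excess air % = (excess / stoich) * 100 = (6.50 / 14.8) * 100 = 43.92%


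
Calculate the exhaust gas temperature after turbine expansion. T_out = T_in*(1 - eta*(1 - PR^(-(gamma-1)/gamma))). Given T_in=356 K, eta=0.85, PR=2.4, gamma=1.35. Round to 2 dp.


T_out = T_in * (1 - eta * (1 - PR^(-(gamma-1)/gamma)))
Exponent = -(1.35-1)/1.35 = -0.25925926
PR^exp = 2.4^(-0.25925926) = 0.79694200
Factor = 1 - 0.85*(1 - 0.79694200) = 0.82740070
T_out = 356 * 0.82740070 = 294.55 K


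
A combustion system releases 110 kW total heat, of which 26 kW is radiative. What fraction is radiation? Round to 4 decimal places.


f_rad = Q_rad / Q_total
f_rad = 26 / 110 = 0.2364


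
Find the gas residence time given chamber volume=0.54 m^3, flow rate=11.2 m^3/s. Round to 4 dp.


tau = V / Q_flow
tau = 0.54 / 11.2 = 0.0482 s


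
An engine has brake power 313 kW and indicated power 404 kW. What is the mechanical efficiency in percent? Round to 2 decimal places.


eta_mech = (BP / IP) * 100
Ratio = 313 / 404 = 0.7748
eta_mech = 0.7748 * 100 = 77.48%


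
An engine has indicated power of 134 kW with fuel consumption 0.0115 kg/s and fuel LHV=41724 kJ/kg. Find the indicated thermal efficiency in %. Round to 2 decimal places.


eta_ith = (IP / (mf * LHV)) * 100
Denominator = 0.0115 * 41724 = 479.8260 kW
eta_ith = (134 / 479.8260) * 100 = 27.93%


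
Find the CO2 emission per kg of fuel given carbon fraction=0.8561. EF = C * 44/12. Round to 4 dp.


EF = C_frac * (M_CO2 / M_C)
EF = 0.8561 * (44/12)
EF = 0.8561 * 3.666667 = 3.1390 kg_CO2/kg_fuel


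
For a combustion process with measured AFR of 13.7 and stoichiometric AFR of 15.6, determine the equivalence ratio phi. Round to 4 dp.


phi = AFR_stoich / AFR_actual
phi = 15.6 / 13.7 = 1.1387


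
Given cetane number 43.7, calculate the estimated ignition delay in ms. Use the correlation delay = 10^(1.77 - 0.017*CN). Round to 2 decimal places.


delay = 10^(1.77 - 0.017*CN)
Exponent = 1.77 - 0.017*43.7 = 1.0271
delay = 10^1.0271 = 10.64 ms


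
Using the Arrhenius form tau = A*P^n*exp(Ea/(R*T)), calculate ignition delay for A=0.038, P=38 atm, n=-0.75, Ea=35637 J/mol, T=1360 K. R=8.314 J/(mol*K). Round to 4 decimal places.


tau = A * P^n * exp(Ea/(R*T))
P^n = 38^(-0.75) = 0.06533747
Ea/(R*T) = 35637/(8.314*1360) = 3.151753
exp(Ea/(R*T)) = 23.377014
tau = 0.038 * 0.06533747 * 23.377014 = 0.0580 ms


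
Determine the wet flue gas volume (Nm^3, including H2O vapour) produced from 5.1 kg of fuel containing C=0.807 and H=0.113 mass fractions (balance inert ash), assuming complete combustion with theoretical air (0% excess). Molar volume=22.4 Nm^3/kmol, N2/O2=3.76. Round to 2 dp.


Per kg fuel: CO2 = (C/12 kmol)*22.4 = (0.807/12)*22.4 = 1.50640 Nm^3
Per kg fuel: H2O = (H/2 kmol)*22.4 = (0.113/2)*22.4 = 1.26560 Nm^3
O2 needed per kg fuel = C/12 + H/4 = 0.807/12 + 0.113/4 = 0.09550000 kmol
Per kg fuel: N2 = O2*3.76*22.4 = 0.09550000*3.76*22.4 = 8.04339 Nm^3
Total per kg = 1.50640 + 1.26560 + 8.04339 = 10.81539 Nm^3
Total = 10.81539 * 5.1 = 55.16 Nm^3


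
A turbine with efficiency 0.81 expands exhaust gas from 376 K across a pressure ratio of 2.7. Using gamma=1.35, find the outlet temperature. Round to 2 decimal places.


T_out = T_in * (1 - eta * (1 - PR^(-(gamma-1)/gamma)))
Exponent = -(1.35-1)/1.35 = -0.25925926
PR^exp = 2.7^(-0.25925926) = 0.77297411
Factor = 1 - 0.81*(1 - 0.77297411) = 0.81610903
T_out = 376 * 0.81610903 = 306.86 K


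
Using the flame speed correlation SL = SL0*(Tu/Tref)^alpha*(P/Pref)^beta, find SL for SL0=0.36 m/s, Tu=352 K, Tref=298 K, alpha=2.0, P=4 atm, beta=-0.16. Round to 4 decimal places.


SL = SL0 * (Tu/Tref)^alpha * (P/Pref)^beta
T ratio = 352/298 = 1.18120805
(T ratio)^alpha = 1.18120805^2.0 = 1.395252
(P/Pref)^beta = 4^(-0.16) = 0.801070
SL = 0.36 * 1.395252 * 0.801070 = 0.4024 m/s


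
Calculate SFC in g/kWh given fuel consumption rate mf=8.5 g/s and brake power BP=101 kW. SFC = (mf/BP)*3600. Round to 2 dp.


SFC = (mf / BP) * 3600
Rate = 8.5 / 101 = 0.084158 g/(s*kW)
SFC = 0.084158 * 3600 = 302.97 g/kWh


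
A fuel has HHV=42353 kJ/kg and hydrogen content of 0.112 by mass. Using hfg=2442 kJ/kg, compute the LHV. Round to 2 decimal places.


LHV = HHV - hfg * 9 * H
Water correction = 2442 * 9 * 0.112 = 2461.536 kJ/kg
LHV = 42353 - 2461.536 = 39891.46 kJ/kg


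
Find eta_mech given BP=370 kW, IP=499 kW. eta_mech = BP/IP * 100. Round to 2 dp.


eta_mech = (BP / IP) * 100
Ratio = 370 / 499 = 0.7415
eta_mech = 0.7415 * 100 = 74.15%


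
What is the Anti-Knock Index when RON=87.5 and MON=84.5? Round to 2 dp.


AKI = (RON + MON) / 2
AKI = (87.5 + 84.5) / 2
AKI = 172.0 / 2 = 86.00


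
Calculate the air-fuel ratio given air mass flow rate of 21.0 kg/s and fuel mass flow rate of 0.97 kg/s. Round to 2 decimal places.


AFR = m_air / m_fuel
AFR = 21.0 / 0.97 = 21.65


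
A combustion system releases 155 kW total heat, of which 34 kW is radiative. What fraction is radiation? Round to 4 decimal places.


f_rad = Q_rad / Q_total
f_rad = 34 / 155 = 0.2194


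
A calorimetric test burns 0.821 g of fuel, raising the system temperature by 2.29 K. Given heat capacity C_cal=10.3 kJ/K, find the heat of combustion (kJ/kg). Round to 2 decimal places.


Hc = C_cal * delta_T / m_fuel
Q_released = 10.3 * 2.29 = 23.5870 kJ
m_fuel = 0.821 g = 0.821/1000 kg = 0.000821 kg
Hc = 23.5870 / 0.000821 = 28729.60 kJ/kg


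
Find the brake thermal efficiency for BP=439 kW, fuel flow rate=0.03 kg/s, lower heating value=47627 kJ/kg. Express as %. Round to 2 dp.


eta_BTE = (BP / (mf * LHV)) * 100
Denominator = 0.03 * 47627 = 1428.8100 kW
eta_BTE = (439 / 1428.8100) * 100 = 30.72%


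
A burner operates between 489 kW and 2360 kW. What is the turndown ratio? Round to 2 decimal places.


TDR = Q_max / Q_min
TDR = 2360 / 489 = 4.83


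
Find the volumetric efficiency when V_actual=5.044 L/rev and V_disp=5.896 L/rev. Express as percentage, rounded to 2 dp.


eta_v = (V_actual / V_disp) * 100
Ratio = 5.044 / 5.896 = 0.8555
eta_v = 0.8555 * 100 = 85.55%


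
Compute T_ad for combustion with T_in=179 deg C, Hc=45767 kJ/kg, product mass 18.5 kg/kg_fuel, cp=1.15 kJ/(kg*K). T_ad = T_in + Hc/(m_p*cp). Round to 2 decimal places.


T_ad = T_in + Hc / (m_p * cp)
Denominator = 18.5 * 1.15 = 21.2750
Temperature rise = 45767 / 21.2750 = 2151.21 K
T_ad = 179 + 2151.21 = 2330.21 deg C


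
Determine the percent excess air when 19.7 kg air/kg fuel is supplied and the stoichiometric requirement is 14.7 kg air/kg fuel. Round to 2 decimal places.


Excess air = actual - stoichiometric = 19.7 - 14.7 = 5.00 kg/kg fuel
Excess air % = (excess / stoich) * 100 = (5.00 / 14.7) * 100 = 34.01%


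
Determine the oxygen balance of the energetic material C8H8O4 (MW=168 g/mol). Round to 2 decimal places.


OB = -1600 * (2C + H/2 - O) / MW
Inner = 2*8 + 8/2 - 4 = 16.00
OB = -1600 * 16.00 / 168 = -152.38%


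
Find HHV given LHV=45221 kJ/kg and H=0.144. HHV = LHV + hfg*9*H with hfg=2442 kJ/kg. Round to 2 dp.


HHV = LHV + hfg * 9 * H
Water addition = 2442 * 9 * 0.144 = 3164.832 kJ/kg
HHV = 45221 + 3164.832 = 48385.83 kJ/kg


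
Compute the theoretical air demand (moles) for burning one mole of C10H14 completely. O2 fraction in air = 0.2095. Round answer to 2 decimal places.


Balanced combustion: C10H14 + 13.5 O2 -> 10 CO2 + 7 H2O
O2 needed = C + H/4 = 10 + 14/4 = 13.50 moles
Air moles = O2 / 0.2095 = 13.50 / 0.2095 = 64.44 moles air


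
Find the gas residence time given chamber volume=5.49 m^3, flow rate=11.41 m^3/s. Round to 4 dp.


tau = V / Q_flow
tau = 5.49 / 11.41 = 0.4812 s


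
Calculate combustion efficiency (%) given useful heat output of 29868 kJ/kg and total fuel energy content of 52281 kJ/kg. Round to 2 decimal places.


Efficiency = (Q_useful / Q_fuel) * 100
Efficiency = (29868 / 52281) * 100
Efficiency = 0.5713 * 100 = 57.13%


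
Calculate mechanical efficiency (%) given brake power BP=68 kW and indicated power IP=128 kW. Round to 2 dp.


eta_mech = (BP / IP) * 100
Ratio = 68 / 128 = 0.5313
eta_mech = 0.5313 * 100 = 53.13%


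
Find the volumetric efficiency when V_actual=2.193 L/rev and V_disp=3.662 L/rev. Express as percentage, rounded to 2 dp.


eta_v = (V_actual / V_disp) * 100
Ratio = 2.193 / 3.662 = 0.5989
eta_v = 0.5989 * 100 = 59.89%


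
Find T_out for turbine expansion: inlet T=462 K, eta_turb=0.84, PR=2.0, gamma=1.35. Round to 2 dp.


T_out = T_in * (1 - eta * (1 - PR^(-(gamma-1)/gamma)))
Exponent = -(1.35-1)/1.35 = -0.25925926
PR^exp = 2.0^(-0.25925926) = 0.83551680
Factor = 1 - 0.84*(1 - 0.83551680) = 0.86183411
T_out = 462 * 0.86183411 = 398.17 K


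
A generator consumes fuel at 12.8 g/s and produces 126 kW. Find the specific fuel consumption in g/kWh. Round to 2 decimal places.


SFC = (mf / BP) * 3600
Rate = 12.8 / 126 = 0.101587 g/(s*kW)
SFC = 0.101587 * 3600 = 365.71 g/kWh


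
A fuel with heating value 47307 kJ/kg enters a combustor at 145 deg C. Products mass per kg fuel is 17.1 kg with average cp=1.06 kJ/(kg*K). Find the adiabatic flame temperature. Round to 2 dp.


T_ad = T_in + Hc / (m_p * cp)
Denominator = 17.1 * 1.06 = 18.1260
Temperature rise = 47307 / 18.1260 = 2609.90 K
T_ad = 145 + 2609.90 = 2754.90 deg C


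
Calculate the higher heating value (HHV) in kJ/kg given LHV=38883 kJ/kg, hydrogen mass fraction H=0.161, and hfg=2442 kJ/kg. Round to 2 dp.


HHV = LHV + hfg * 9 * H
Water addition = 2442 * 9 * 0.161 = 3538.458 kJ/kg
HHV = 38883 + 3538.458 = 42421.46 kJ/kg


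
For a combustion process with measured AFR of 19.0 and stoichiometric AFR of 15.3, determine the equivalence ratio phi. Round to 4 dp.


phi = AFR_stoich / AFR_actual
phi = 15.3 / 19.0 = 0.8053


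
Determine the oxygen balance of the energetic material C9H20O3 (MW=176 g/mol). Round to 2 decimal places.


OB = -1600 * (2C + H/2 - O) / MW
Inner = 2*9 + 20/2 - 3 = 25.00
OB = -1600 * 25.00 / 176 = -227.27%


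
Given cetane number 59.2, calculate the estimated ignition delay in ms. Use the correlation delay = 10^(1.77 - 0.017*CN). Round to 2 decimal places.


delay = 10^(1.77 - 0.017*CN)
Exponent = 1.77 - 0.017*59.2 = 0.7636
delay = 10^0.7636 = 5.80 ms


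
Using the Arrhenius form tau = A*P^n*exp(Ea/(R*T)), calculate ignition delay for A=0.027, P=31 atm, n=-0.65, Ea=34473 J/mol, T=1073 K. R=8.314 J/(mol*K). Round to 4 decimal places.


tau = A * P^n * exp(Ea/(R*T))
P^n = 31^(-0.65) = 0.10730375
Ea/(R*T) = 34473/(8.314*1073) = 3.864287
exp(Ea/(R*T)) = 47.669257
tau = 0.027 * 0.10730375 * 47.669257 = 0.1381 ms


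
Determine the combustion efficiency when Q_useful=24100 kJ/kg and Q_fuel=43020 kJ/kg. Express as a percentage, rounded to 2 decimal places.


Efficiency = (Q_useful / Q_fuel) * 100
Efficiency = (24100 / 43020) * 100
Efficiency = 0.5602 * 100 = 56.02%


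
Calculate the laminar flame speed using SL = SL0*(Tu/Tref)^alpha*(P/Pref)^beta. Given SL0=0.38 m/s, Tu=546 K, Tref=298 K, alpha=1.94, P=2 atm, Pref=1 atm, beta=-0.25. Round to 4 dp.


SL = SL0 * (Tu/Tref)^alpha * (P/Pref)^beta
T ratio = 546/298 = 1.83221477
(T ratio)^alpha = 1.83221477^1.94 = 3.237235
(P/Pref)^beta = 2^(-0.25) = 0.840896
SL = 0.38 * 3.237235 * 0.840896 = 1.0344 m/s


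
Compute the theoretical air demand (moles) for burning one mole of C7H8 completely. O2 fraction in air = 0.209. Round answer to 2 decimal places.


Balanced combustion: C7H8 + 9 O2 -> 7 CO2 + 4 H2O
O2 needed = C + H/4 = 7 + 8/4 = 9.00 moles
Air moles = O2 / 0.209 = 9.00 / 0.209 = 43.06 moles air


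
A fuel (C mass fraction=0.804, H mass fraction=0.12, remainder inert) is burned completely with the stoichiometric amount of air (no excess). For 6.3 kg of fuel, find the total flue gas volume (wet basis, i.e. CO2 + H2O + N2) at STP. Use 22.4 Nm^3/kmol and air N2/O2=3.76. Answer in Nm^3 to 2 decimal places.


Per kg fuel: CO2 = (C/12 kmol)*22.4 = (0.804/12)*22.4 = 1.50080 Nm^3
Per kg fuel: H2O = (H/2 kmol)*22.4 = (0.12/2)*22.4 = 1.34400 Nm^3
O2 needed per kg fuel = C/12 + H/4 = 0.804/12 + 0.12/4 = 0.09700000 kmol
Per kg fuel: N2 = O2*3.76*22.4 = 0.09700000*3.76*22.4 = 8.16973 Nm^3
Total per kg = 1.50080 + 1.34400 + 8.16973 = 11.01453 Nm^3
Total = 11.01453 * 6.3 = 69.39 Nm^3


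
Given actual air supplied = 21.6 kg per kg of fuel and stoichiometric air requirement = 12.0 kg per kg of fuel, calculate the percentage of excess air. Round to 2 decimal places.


Excess air = actual - stoichiometric = 21.6 - 12.0 = 9.60 kg/kg fuel
Excess air % = (excess / stoich) * 100 = (9.60 / 12.0) * 100 = 80.00%


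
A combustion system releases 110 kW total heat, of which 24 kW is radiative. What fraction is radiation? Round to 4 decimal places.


f_rad = Q_rad / Q_total
f_rad = 24 / 110 = 0.2182


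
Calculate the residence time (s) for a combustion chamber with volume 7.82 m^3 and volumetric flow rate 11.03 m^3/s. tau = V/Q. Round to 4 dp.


tau = V / Q_flow
tau = 7.82 / 11.03 = 0.7090 s


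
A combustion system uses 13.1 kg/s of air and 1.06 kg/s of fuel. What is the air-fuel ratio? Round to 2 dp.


AFR = m_air / m_fuel
AFR = 13.1 / 1.06 = 12.36


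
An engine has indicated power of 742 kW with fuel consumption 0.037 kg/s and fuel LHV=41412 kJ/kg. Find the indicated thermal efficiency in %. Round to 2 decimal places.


eta_ith = (IP / (mf * LHV)) * 100
Denominator = 0.037 * 41412 = 1532.2440 kW
eta_ith = (742 / 1532.2440) * 100 = 48.43%


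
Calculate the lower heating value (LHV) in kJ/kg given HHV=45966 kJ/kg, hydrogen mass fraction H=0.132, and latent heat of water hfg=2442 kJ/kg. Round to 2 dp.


LHV = HHV - hfg * 9 * H
Water correction = 2442 * 9 * 0.132 = 2901.096 kJ/kg
LHV = 45966 - 2901.096 = 43064.90 kJ/kg


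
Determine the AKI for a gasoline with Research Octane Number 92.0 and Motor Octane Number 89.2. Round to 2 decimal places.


AKI = (RON + MON) / 2
AKI = (92.0 + 89.2) / 2
AKI = 181.2 / 2 = 90.60


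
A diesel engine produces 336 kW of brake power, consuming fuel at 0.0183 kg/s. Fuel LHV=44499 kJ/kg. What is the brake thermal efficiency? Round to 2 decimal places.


eta_BTE = (BP / (mf * LHV)) * 100
Denominator = 0.0183 * 44499 = 814.3317 kW
eta_BTE = (336 / 814.3317) * 100 = 41.26%


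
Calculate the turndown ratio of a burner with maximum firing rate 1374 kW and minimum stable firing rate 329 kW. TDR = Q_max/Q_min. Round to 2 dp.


TDR = Q_max / Q_min
TDR = 1374 / 329 = 4.18


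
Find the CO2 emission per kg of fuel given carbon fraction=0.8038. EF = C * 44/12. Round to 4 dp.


EF = C_frac * (M_CO2 / M_C)
EF = 0.8038 * (44/12)
EF = 0.8038 * 3.666667 = 2.9473 kg_CO2/kg_fuel


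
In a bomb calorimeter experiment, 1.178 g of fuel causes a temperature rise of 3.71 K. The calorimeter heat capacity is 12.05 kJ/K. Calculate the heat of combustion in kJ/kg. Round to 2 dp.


Hc = C_cal * delta_T / m_fuel
Q_released = 12.05 * 3.71 = 44.7055 kJ
m_fuel = 1.178 g = 1.178/1000 kg = 0.001178 kg
Hc = 44.7055 / 0.001178 = 37950.34 kJ/kg


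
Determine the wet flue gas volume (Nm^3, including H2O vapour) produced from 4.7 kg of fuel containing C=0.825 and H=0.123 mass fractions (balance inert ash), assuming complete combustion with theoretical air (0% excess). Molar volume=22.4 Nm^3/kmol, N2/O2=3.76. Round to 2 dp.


Per kg fuel: CO2 = (C/12 kmol)*22.4 = (0.825/12)*22.4 = 1.54000 Nm^3
Per kg fuel: H2O = (H/2 kmol)*22.4 = (0.123/2)*22.4 = 1.37760 Nm^3
O2 needed per kg fuel = C/12 + H/4 = 0.825/12 + 0.123/4 = 0.09950000 kmol
Per kg fuel: N2 = O2*3.76*22.4 = 0.09950000*3.76*22.4 = 8.38029 Nm^3
Total per kg = 1.54000 + 1.37760 + 8.38029 = 11.29789 Nm^3
Total = 11.29789 * 4.7 = 53.10 Nm^3


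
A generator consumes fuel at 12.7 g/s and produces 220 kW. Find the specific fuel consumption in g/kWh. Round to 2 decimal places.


SFC = (mf / BP) * 3600
Rate = 12.7 / 220 = 0.057727 g/(s*kW)
SFC = 0.057727 * 3600 = 207.82 g/kWh


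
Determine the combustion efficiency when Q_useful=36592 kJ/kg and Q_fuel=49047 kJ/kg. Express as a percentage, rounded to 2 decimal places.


Efficiency = (Q_useful / Q_fuel) * 100
Efficiency = (36592 / 49047) * 100
Efficiency = 0.7461 * 100 = 74.61%


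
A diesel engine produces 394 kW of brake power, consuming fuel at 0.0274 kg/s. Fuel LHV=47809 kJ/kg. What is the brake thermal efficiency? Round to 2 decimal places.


eta_BTE = (BP / (mf * LHV)) * 100
Denominator = 0.0274 * 47809 = 1309.9666 kW
eta_BTE = (394 / 1309.9666) * 100 = 30.08%


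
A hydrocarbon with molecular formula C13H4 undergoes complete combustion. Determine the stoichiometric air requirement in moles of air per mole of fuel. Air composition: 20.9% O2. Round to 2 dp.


Balanced combustion: C13H4 + 14 O2 -> 13 CO2 + 2 H2O
O2 needed = C + H/4 = 13 + 4/4 = 14.00 moles
Air moles = O2 / 0.209 = 14.00 / 0.209 = 66.99 moles air


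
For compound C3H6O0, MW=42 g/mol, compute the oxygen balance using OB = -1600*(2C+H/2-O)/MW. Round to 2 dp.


OB = -1600 * (2C + H/2 - O) / MW
Inner = 2*3 + 6/2 - 0 = 9.00
OB = -1600 * 9.00 / 42 = -342.86%


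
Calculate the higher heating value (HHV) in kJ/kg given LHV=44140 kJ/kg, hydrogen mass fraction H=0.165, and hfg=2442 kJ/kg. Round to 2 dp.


HHV = LHV + hfg * 9 * H
Water addition = 2442 * 9 * 0.165 = 3626.370 kJ/kg
HHV = 44140 + 3626.370 = 47766.37 kJ/kg


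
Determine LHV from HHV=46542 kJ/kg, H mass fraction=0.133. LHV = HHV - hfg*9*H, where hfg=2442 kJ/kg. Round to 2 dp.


LHV = HHV - hfg * 9 * H
Water correction = 2442 * 9 * 0.133 = 2923.074 kJ/kg
LHV = 46542 - 2923.074 = 43618.93 kJ/kg


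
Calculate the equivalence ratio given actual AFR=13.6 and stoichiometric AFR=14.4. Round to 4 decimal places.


phi = AFR_stoich / AFR_actual
phi = 14.4 / 13.6 = 1.0588


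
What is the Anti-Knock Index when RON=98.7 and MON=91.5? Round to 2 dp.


AKI = (RON + MON) / 2
AKI = (98.7 + 91.5) / 2
AKI = 190.2 / 2 = 95.10


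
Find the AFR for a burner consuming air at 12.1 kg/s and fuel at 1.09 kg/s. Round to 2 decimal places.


AFR = m_air / m_fuel
AFR = 12.1 / 1.09 = 11.10


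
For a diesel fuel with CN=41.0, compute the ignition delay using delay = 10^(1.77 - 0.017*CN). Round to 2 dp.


delay = 10^(1.77 - 0.017*CN)
Exponent = 1.77 - 0.017*41.0 = 1.0730
delay = 10^1.0730 = 11.83 ms


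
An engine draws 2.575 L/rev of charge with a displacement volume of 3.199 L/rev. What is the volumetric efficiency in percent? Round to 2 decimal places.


eta_v = (V_actual / V_disp) * 100
Ratio = 2.575 / 3.199 = 0.8049
eta_v = 0.8049 * 100 = 80.49%


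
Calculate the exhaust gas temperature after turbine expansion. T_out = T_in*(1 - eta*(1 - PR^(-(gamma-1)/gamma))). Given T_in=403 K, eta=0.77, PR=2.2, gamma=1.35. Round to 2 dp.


T_out = T_in * (1 - eta * (1 - PR^(-(gamma-1)/gamma)))
Exponent = -(1.35-1)/1.35 = -0.25925926
PR^exp = 2.2^(-0.25925926) = 0.81512413
Factor = 1 - 0.77*(1 - 0.81512413) = 0.85764558
T_out = 403 * 0.85764558 = 345.63 K


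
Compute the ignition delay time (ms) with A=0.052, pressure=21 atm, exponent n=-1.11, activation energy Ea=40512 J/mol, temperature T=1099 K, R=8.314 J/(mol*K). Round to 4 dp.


tau = A * P^n * exp(Ea/(R*T))
P^n = 21^(-1.11) = 0.03406721
Ea/(R*T) = 40512/(8.314*1099) = 4.433799
exp(Ea/(R*T)) = 84.250853
tau = 0.052 * 0.03406721 * 84.250853 = 0.1492 ms


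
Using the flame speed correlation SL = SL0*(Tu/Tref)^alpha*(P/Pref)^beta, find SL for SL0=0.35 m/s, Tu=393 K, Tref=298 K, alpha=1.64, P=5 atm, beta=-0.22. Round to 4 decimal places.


SL = SL0 * (Tu/Tref)^alpha * (P/Pref)^beta
T ratio = 393/298 = 1.31879195
(T ratio)^alpha = 1.31879195^1.64 = 1.574306
(P/Pref)^beta = 5^(-0.22) = 0.701821
SL = 0.35 * 1.574306 * 0.701821 = 0.3867 m/s


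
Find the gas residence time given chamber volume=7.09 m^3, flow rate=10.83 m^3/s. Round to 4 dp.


tau = V / Q_flow
tau = 7.09 / 10.83 = 0.6547 s


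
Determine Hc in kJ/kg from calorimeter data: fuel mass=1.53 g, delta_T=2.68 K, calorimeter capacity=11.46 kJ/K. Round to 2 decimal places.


Hc = C_cal * delta_T / m_fuel
Q_released = 11.46 * 2.68 = 30.7128 kJ
m_fuel = 1.53 g = 1.53/1000 kg = 0.001530 kg
Hc = 30.7128 / 0.001530 = 20073.73 kJ/kg


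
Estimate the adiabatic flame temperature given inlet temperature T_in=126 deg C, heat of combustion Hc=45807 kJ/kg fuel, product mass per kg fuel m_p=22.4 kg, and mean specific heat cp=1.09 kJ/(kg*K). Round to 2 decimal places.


T_ad = T_in + Hc / (m_p * cp)
Denominator = 22.4 * 1.09 = 24.4160
Temperature rise = 45807 / 24.4160 = 1876.11 K
T_ad = 126 + 1876.11 = 2002.11 deg C


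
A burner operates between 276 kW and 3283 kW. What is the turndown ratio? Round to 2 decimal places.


TDR = Q_max / Q_min
TDR = 3283 / 276 = 11.89


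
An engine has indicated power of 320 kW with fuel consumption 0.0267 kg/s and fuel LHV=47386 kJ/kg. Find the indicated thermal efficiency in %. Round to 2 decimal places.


eta_ith = (IP / (mf * LHV)) * 100
Denominator = 0.0267 * 47386 = 1265.2062 kW
eta_ith = (320 / 1265.2062) * 100 = 25.29%


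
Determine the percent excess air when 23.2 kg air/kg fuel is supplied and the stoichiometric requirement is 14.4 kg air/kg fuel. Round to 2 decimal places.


Excess air = actual - stoichiometric = 23.2 - 14.4 = 8.80 kg/kg fuel
Excess air % = (excess / stoich) * 100 = (8.80 / 14.4) * 100 = 61.11%


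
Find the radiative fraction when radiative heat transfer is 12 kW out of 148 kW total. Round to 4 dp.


f_rad = Q_rad / Q_total
f_rad = 12 / 148 = 0.0811


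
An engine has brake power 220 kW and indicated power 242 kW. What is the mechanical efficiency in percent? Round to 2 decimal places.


eta_mech = (BP / IP) * 100
Ratio = 220 / 242 = 0.9091
eta_mech = 0.9091 * 100 = 90.91%


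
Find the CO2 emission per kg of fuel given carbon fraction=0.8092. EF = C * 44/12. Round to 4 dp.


EF = C_frac * (M_CO2 / M_C)
EF = 0.8092 * (44/12)
EF = 0.8092 * 3.666667 = 2.9671 kg_CO2/kg_fuel


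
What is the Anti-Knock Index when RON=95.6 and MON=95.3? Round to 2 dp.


AKI = (RON + MON) / 2
AKI = (95.6 + 95.3) / 2
AKI = 190.9 / 2 = 95.45


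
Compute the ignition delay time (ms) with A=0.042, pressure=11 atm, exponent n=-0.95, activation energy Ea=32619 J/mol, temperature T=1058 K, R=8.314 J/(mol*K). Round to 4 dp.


tau = A * P^n * exp(Ea/(R*T))
P^n = 11^(-0.95) = 0.10248893
Ea/(R*T) = 32619/(8.314*1058) = 3.708301
exp(Ea/(R*T)) = 40.784447
tau = 0.042 * 0.10248893 * 40.784447 = 0.1756 ms


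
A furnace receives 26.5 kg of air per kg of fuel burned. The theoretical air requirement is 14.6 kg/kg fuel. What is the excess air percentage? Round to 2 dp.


Excess air = actual - stoichiometric = 26.5 - 14.6 = 11.90 kg/kg fuel
Excess air % = (excess / stoich) * 100 = (11.90 / 14.6) * 100 = 81.51%


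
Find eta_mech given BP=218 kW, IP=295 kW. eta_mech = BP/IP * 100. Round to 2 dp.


eta_mech = (BP / IP) * 100
Ratio = 218 / 295 = 0.7390
eta_mech = 0.7390 * 100 = 73.90%


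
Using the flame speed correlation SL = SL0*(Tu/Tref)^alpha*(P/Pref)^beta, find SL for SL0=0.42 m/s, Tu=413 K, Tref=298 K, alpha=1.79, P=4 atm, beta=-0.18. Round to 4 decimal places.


SL = SL0 * (Tu/Tref)^alpha * (P/Pref)^beta
T ratio = 413/298 = 1.38590604
(T ratio)^alpha = 1.38590604^1.79 = 1.793509
(P/Pref)^beta = 4^(-0.18) = 0.779165
SL = 0.42 * 1.793509 * 0.779165 = 0.5869 m/s


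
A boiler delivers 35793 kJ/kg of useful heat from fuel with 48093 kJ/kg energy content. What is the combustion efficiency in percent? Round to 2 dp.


Efficiency = (Q_useful / Q_fuel) * 100
Efficiency = (35793 / 48093) * 100
Efficiency = 0.7442 * 100 = 74.42%


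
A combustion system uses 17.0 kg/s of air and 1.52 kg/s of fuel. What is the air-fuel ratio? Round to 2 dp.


AFR = m_air / m_fuel
AFR = 17.0 / 1.52 = 11.18


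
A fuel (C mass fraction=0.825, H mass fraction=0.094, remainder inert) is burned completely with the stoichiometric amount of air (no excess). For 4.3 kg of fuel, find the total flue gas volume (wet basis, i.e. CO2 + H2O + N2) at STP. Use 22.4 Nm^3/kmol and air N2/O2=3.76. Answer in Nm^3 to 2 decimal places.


Per kg fuel: CO2 = (C/12 kmol)*22.4 = (0.825/12)*22.4 = 1.54000 Nm^3
Per kg fuel: H2O = (H/2 kmol)*22.4 = (0.094/2)*22.4 = 1.05280 Nm^3
O2 needed per kg fuel = C/12 + H/4 = 0.825/12 + 0.094/4 = 0.09225000 kmol
Per kg fuel: N2 = O2*3.76*22.4 = 0.09225000*3.76*22.4 = 7.76966 Nm^3
Total per kg = 1.54000 + 1.05280 + 7.76966 = 10.36246 Nm^3
Total = 10.36246 * 4.3 = 44.56 Nm^3


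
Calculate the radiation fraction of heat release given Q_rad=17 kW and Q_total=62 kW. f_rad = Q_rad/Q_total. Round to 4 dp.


f_rad = Q_rad / Q_total
f_rad = 17 / 62 = 0.2742


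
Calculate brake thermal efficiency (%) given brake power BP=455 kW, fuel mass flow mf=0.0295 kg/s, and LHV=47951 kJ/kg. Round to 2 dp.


eta_BTE = (BP / (mf * LHV)) * 100
Denominator = 0.0295 * 47951 = 1414.5545 kW
eta_BTE = (455 / 1414.5545) * 100 = 32.17%


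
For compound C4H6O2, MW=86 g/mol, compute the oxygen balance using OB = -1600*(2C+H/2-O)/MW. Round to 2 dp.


OB = -1600 * (2C + H/2 - O) / MW
Inner = 2*4 + 6/2 - 2 = 9.00
OB = -1600 * 9.00 / 86 = -167.44%


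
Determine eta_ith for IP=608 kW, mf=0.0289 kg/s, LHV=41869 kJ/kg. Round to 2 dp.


eta_ith = (IP / (mf * LHV)) * 100
Denominator = 0.0289 * 41869 = 1210.0141 kW
eta_ith = (608 / 1210.0141) * 100 = 50.25%


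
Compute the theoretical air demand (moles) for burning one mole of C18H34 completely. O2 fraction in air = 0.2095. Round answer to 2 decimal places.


Balanced combustion: C18H34 + 26.5 O2 -> 18 CO2 + 17 H2O
O2 needed = C + H/4 = 18 + 34/4 = 26.50 moles
Air moles = O2 / 0.2095 = 26.50 / 0.2095 = 126.49 moles air


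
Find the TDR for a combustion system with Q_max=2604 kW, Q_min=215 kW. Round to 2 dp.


TDR = Q_max / Q_min
TDR = 2604 / 215 = 12.11


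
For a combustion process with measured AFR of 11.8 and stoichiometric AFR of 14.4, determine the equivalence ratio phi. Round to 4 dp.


phi = AFR_stoich / AFR_actual
phi = 14.4 / 11.8 = 1.2203


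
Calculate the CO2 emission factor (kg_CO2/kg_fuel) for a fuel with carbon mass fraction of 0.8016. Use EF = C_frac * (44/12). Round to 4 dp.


EF = C_frac * (M_CO2 / M_C)
EF = 0.8016 * (44/12)
EF = 0.8016 * 3.666667 = 2.9392 kg_CO2/kg_fuel


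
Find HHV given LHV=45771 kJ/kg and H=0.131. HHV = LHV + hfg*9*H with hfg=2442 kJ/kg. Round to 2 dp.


HHV = LHV + hfg * 9 * H
Water addition = 2442 * 9 * 0.131 = 2879.118 kJ/kg
HHV = 45771 + 2879.118 = 48650.12 kJ/kg


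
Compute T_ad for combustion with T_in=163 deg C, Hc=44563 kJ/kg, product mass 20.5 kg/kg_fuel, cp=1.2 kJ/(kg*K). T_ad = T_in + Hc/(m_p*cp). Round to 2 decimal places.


T_ad = T_in + Hc / (m_p * cp)
Denominator = 20.5 * 1.2 = 24.6000
Temperature rise = 44563 / 24.6000 = 1811.50 K
T_ad = 163 + 1811.50 = 1974.50 deg C


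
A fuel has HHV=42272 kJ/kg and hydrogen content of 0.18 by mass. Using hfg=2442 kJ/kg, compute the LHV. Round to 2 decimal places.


LHV = HHV - hfg * 9 * H
Water correction = 2442 * 9 * 0.18 = 3956.040 kJ/kg
LHV = 42272 - 3956.040 = 38315.96 kJ/kg


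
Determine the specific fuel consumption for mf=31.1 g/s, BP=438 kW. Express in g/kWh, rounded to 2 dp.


SFC = (mf / BP) * 3600
Rate = 31.1 / 438 = 0.071005 g/(s*kW)
SFC = 0.071005 * 3600 = 255.62 g/kWh


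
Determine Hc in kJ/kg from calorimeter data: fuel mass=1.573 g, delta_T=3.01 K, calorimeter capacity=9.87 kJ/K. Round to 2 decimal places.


Hc = C_cal * delta_T / m_fuel
Q_released = 9.87 * 3.01 = 29.7087 kJ
m_fuel = 1.573 g = 1.573/1000 kg = 0.001573 kg
Hc = 29.7087 / 0.001573 = 18886.65 kJ/kg


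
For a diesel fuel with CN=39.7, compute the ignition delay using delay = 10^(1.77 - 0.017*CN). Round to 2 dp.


delay = 10^(1.77 - 0.017*CN)
Exponent = 1.77 - 0.017*39.7 = 1.0951
delay = 10^1.0951 = 12.45 ms


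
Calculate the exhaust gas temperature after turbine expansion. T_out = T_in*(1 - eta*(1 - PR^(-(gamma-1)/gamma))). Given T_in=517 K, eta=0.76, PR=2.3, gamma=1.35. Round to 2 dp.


T_out = T_in * (1 - eta * (1 - PR^(-(gamma-1)/gamma)))
Exponent = -(1.35-1)/1.35 = -0.25925926
PR^exp = 2.3^(-0.25925926) = 0.80578413
Factor = 1 - 0.76*(1 - 0.80578413) = 0.85239594
T_out = 517 * 0.85239594 = 440.69 K


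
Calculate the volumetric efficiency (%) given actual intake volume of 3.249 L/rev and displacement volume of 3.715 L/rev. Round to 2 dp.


eta_v = (V_actual / V_disp) * 100
Ratio = 3.249 / 3.715 = 0.8746
eta_v = 0.8746 * 100 = 87.46%


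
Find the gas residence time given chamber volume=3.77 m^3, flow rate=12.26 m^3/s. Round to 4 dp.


tau = V / Q_flow
tau = 3.77 / 12.26 = 0.3075 s


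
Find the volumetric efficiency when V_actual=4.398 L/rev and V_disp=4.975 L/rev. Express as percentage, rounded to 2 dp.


eta_v = (V_actual / V_disp) * 100
Ratio = 4.398 / 4.975 = 0.8840
eta_v = 0.8840 * 100 = 88.40%


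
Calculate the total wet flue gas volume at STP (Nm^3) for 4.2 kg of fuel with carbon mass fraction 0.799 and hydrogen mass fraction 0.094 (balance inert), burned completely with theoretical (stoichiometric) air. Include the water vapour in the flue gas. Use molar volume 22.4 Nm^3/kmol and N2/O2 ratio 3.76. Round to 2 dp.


Per kg fuel: CO2 = (C/12 kmol)*22.4 = (0.799/12)*22.4 = 1.49147 Nm^3
Per kg fuel: H2O = (H/2 kmol)*22.4 = (0.094/2)*22.4 = 1.05280 Nm^3
O2 needed per kg fuel = C/12 + H/4 = 0.799/12 + 0.094/4 = 0.09008333 kmol
Per kg fuel: N2 = O2*3.76*22.4 = 0.09008333*3.76*22.4 = 7.58718 Nm^3
Total per kg = 1.49147 + 1.05280 + 7.58718 = 10.13145 Nm^3
Total = 10.13145 * 4.2 = 42.55 Nm^3


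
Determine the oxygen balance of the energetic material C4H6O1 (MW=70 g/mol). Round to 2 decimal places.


OB = -1600 * (2C + H/2 - O) / MW
Inner = 2*4 + 6/2 - 1 = 10.00
OB = -1600 * 10.00 / 70 = -228.57%


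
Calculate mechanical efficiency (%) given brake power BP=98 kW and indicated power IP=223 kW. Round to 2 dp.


eta_mech = (BP / IP) * 100
Ratio = 98 / 223 = 0.4395
eta_mech = 0.4395 * 100 = 43.95%


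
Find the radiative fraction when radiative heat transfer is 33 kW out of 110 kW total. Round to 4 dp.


f_rad = Q_rad / Q_total
f_rad = 33 / 110 = 0.3000


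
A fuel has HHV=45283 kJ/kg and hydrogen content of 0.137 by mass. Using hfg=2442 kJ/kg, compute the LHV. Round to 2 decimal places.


LHV = HHV - hfg * 9 * H
Water correction = 2442 * 9 * 0.137 = 3010.986 kJ/kg
LHV = 45283 - 3010.986 = 42272.01 kJ/kg


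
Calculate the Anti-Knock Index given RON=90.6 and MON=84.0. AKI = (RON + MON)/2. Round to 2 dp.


AKI = (RON + MON) / 2
AKI = (90.6 + 84.0) / 2
AKI = 174.6 / 2 = 87.30


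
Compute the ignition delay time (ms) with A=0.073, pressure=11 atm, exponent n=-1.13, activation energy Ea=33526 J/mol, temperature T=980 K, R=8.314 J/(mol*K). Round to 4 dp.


tau = A * P^n * exp(Ea/(R*T))
P^n = 11^(-1.13) = 0.06656199
Ea/(R*T) = 33526/(8.314*980) = 4.114771
exp(Ea/(R*T)) = 61.238174
tau = 0.073 * 0.06656199 * 61.238174 = 0.2976 ms


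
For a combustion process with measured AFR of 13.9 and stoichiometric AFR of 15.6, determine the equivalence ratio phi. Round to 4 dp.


phi = AFR_stoich / AFR_actual
phi = 15.6 / 13.9 = 1.1223
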